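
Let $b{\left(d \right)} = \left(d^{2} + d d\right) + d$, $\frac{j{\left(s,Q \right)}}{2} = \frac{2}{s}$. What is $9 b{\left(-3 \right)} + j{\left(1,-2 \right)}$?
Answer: $139$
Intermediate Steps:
$j{\left(s,Q \right)} = \frac{4}{s}$ ($j{\left(s,Q \right)} = 2 \frac{2}{s} = \frac{4}{s}$)
$b{\left(d \right)} = d + 2 d^{2}$ ($b{\left(d \right)} = \left(d^{2} + d^{2}\right) + d = 2 d^{2} + d = d + 2 d^{2}$)
$9 b{\left(-3 \right)} + j{\left(1,-2 \right)} = 9 \left(- 3 \left(1 + 2 \left(-3\right)\right)\right) + \frac{4}{1} = 9 \left(- 3 \left(1 - 6\right)\right) + 4 \cdot 1 = 9 \left(\left(-3\right) \left(-5\right)\right) + 4 = 9 \cdot 15 + 4 = 135 + 4 = 139$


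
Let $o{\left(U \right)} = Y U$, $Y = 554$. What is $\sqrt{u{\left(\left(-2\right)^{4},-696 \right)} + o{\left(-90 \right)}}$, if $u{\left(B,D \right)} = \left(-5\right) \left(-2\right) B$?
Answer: $10 i \sqrt{497} \approx 222.94 i$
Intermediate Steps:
$o{\left(U \right)} = 554 U$
$u{\left(B,D \right)} = 10 B$
$\sqrt{u{\left(\left(-2\right)^{4},-696 \right)} + o{\left(-90 \right)}} = \sqrt{10 \left(-2\right)^{4} + 554 \left(-90\right)} = \sqrt{10 \cdot 16 - 49860} = \sqrt{160 - 49860} = \sqrt{-49700} = 10 i \sqrt{497}$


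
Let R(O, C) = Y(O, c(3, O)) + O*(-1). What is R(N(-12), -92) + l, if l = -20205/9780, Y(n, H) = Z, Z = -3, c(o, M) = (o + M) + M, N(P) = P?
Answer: 4521/652 ≈ 6.9341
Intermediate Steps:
c(o, M) = o + 2*M (c(o, M) = (M + o) + M = o + 2*M)
Y(n, H) = -3
l = -1347/652 (l = -20205*1/9780 = -1347/652 ≈ -2.0660)
R(O, C) = -3 - O (R(O, C) = -3 + O*(-1) = -3 - O)
R(N(-12), -92) + l = (-3 - 1*(-12)) - 1347/652 = (-3 + 12) - 1347/652 = 9 - 1347/652 = 4521/652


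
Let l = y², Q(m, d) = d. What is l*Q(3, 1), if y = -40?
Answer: 1600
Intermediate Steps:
l = 1600 (l = (-40)² = 1600)
l*Q(3, 1) = 1600*1 = 1600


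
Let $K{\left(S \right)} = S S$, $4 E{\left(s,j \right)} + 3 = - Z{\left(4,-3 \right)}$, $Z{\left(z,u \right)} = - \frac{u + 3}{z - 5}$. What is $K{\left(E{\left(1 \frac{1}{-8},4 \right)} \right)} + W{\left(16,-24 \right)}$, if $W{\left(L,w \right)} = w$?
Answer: $- \frac{375}{16} \approx -23.438$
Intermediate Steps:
$Z{\left(z,u \right)} = - \frac{3 + u}{-5 + z}$
$E{\left(s,j \right)} = - \frac{3}{4}$ ($E{\left(s,j \right)} = - \frac{3}{4} + \frac{\left(-1\right) \frac{-3 - -3}{-5 + 4}}{4} = - \frac{3}{4} + \frac{\left(-1\right) \frac{-3 + 3}{-1}}{4} = - \frac{3}{4} + \frac{\left(-1\right) \left(\left(-1\right) 0\right)}{4} = - \frac{3}{4} + \frac{\left(-1\right) 0}{4} = - \frac{3}{4} + \frac{1}{4} \cdot 0 = - \frac{3}{4} + 0 = - \frac{3}{4}$)
$K{\left(S \right)} = S^{2}$
$K{\left(E{\left(1 \frac{1}{-8},4 \right)} \right)} + W{\left(16,-24 \right)} = \left(- \frac{3}{4}\right)^{2} - 24 = \frac{9}{16} - 24 = - \frac{375}{16}$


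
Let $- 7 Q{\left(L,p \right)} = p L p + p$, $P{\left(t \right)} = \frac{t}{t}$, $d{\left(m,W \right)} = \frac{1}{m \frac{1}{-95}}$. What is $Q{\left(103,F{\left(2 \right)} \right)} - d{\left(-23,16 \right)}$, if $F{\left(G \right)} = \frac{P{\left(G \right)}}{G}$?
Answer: $- \frac{725}{92} \approx -7.8804$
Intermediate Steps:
$d{\left(m,W \right)} = - \frac{95}{m}$ ($d{\left(m,W \right)} = \frac{1}{m \left(- \frac{1}{95}\right)} = \frac{1}{\left(- \frac{1}{95}\right) m} = - \frac{95}{m}$)
$P{\left(t \right)} = 1$
$F{\left(G \right)} = \frac{1}{G}$ ($F{\left(G \right)} = 1 \frac{1}{G} = \frac{1}{G}$)
$Q{\left(L,p \right)} = - \frac{p}{7} - \frac{L p^{2}}{7}$ ($Q{\left(L,p \right)} = - \frac{p L p + p}{7} = - \frac{L p p + p}{7} = - \frac{L p^{2} + p}{7} = - \frac{p + L p^{2}}{7} = - \frac{p}{7} - \frac{L p^{2}}{7}$)
$Q{\left(103,F{\left(2 \right)} \right)} - d{\left(-23,16 \right)} = - \frac{1 + \frac{103}{2}}{7 \cdot 2} - - \frac{95}{-23} = \left(- \frac{1}{7}\right) \frac{1}{2} \left(1 + 103 \cdot \frac{1}{2}\right) - \left(-95\right) \left(- \frac{1}{23}\right) = \left(- \frac{1}{7}\right) \frac{1}{2} \left(1 + \frac{103}{2}\right) - \frac{95}{23} = \left(- \frac{1}{7}\right) \frac{1}{2} \cdot \frac{105}{2} - \frac{95}{23} = - \frac{15}{4} - \frac{95}{23} = - \frac{725}{92}$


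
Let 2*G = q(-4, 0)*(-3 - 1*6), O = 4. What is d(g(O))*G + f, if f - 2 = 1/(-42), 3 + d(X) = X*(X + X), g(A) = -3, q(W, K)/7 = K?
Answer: 83/42 ≈ 1.9762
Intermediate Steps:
q(W, K) = 7*K
d(X) = -3 + 2*X² (d(X) = -3 + X*(X + X) = -3 + X*(2*X) = -3 + 2*X²)
f = 83/42 (f = 2 + 1/(-42) = 2 - 1/42 = 83/42 ≈ 1.9762)
G = 0 (G = ((7*0)*(-3 - 1*6))/2 = (0*(-3 - 6))/2 = (0*(-9))/2 = (½)*0 = 0)
d(g(O))*G + f = (-3 + 2*(-3)²)*0 + 83/42 = (-3 + 2*9)*0 + 83/42 = (-3 + 18)*0 + 83/42 = 15*0 + 83/42 = 0 + 83/42 = 83/42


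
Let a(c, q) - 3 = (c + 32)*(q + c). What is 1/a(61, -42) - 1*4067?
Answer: -7198589/1770 ≈ -4067.0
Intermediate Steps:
a(c, q) = 3 + (32 + c)*(c + q) (a(c, q) = 3 + (c + 32)*(q + c) = 3 + (32 + c)*(c + q))
1/a(61, -42) - 1*4067 = 1/(3 + 61² + 32*61 + 32*(-42) + 61*(-42)) - 1*4067 = 1/(3 + 3721 + 1952 - 1344 - 2562) - 4067 = 1/1770 - 4067 = -7198589/1770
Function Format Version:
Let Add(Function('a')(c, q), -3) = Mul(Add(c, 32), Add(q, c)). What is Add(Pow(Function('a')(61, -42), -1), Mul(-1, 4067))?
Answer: Rational(-7198589, 1770) ≈ -4067.0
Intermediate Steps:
Function('a')(c, q) = Add(3, Mul(Add(32, c), Add(c, q))) (Function('a')(c, q) = Add(3, Mul(Add(c, 32), Add(q, c))) = Add(3, Mul(Add(32, c), Add(c, q))))
Add(Pow(Function('a')(61, -42), -1), Mul(-1, 4067)) = Add(Pow(Add(3, Pow(61, 2), Mul(32, 61), Mul(32, -42), Mul(61, -42)), -1), Mul(-1, 4067)) = Add(Pow(Add(3, 3721, 1952, -1344, -2562), -1), -4067) = Add(Pow(1770, -1), -4067) = Add(Rational(1, 1770), -4067) = Rational(-7198589, 1770)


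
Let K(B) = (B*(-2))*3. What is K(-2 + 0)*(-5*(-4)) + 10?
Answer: 250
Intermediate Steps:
K(B) = -6*B (K(B) = -2*B*3 = -6*B)
K(-2 + 0)*(-5*(-4)) + 10 = (-6*(-2 + 0))*(-5*(-4)) + 10 = -6*(-2)*20 + 10 = 12*20 + 10 = 240 + 10 = 250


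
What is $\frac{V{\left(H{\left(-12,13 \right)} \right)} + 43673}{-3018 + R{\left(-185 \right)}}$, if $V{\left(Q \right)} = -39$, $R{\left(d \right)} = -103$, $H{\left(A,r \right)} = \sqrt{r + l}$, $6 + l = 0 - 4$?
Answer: $- \frac{43634}{3121} \approx -13.981$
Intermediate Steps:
$l = -10$ ($l = -6 + \left(0 - 4\right) = -6 - 4 = -10$)
$H{\left(A,r \right)} = \sqrt{-10 + r}$ ($H{\left(A,r \right)} = \sqrt{r - 10} = \sqrt{-10 + r}$)
$\frac{V{\left(H{\left(-12,13 \right)} \right)} + 43673}{-3018 + R{\left(-185 \right)}} = \frac{-39 + 43673}{-3018 - 103} = \frac{43634}{-3121} = 43634 \left(- \frac{1}{3121}\right) = - \frac{43634}{3121}$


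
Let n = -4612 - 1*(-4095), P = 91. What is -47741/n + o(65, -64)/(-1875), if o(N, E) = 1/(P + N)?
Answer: 13964241983/151222500 ≈ 92.342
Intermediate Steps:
o(N, E) = 1/(91 + N)
n = -517 (n = -4612 + 4095 = -517)
-47741/n + o(65, -64)/(-1875) = -47741/(-517) + 1/((91 + 65)*(-1875)) = -47741*(-1/517) - 1/1875/156 = 47741/517 + (1/156)*(-1/1875) = 47741/517 - 1/292500 = 13964241983/151222500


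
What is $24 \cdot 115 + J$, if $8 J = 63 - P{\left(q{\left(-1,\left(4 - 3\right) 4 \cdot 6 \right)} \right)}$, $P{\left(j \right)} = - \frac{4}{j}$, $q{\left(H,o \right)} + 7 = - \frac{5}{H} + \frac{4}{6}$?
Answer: $\frac{5535}{2} \approx 2767.5$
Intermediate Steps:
$q{\left(H,o \right)} = - \frac{19}{3} - \frac{5}{H}$ ($q{\left(H,o \right)} = -7 + \left(- \frac{5}{H} + \frac{4}{6}\right) = -7 + \left(- \frac{5}{H} + 4 \cdot \frac{1}{6}\right) = -7 + \left(- \frac{5}{H} + \frac{2}{3}\right) = -7 + \left(\frac{2}{3} - \frac{5}{H}\right) = - \frac{19}{3} - \frac{5}{H}$)
$J = \frac{15}{2}$ ($J = \frac{63 - - \frac{4}{- \frac{19}{3} - \frac{5}{-1}}}{8} = \frac{63 - - \frac{4}{- \frac{19}{3} - -5}}{8} = \frac{63 - - \frac{4}{- \frac{19}{3} + 5}}{8} = \frac{63 - - \frac{4}{- \frac{4}{3}}}{8} = \frac{63 - \left(-4\right) \left(- \frac{3}{4}\right)}{8} = \frac{63 - 3}{8} = \frac{1}{8} \cdot 60 = \frac{15}{2} \approx 7.5$)
$24 \cdot 115 + J = 24 \cdot 115 + \frac{15}{2} = 2760 + \frac{15}{2} = \frac{5535}{2}$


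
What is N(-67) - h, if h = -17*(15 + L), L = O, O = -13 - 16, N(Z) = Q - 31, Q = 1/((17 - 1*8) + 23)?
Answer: -8607/32 ≈ -268.97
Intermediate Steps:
Q = 1/32 (Q = 1/((17 - 8) + 23) = 1/(9 + 23) = 1/32 ≈ 0.031250)
N(Z) = -991/32 (N(Z) = 1/32 - 31 = -991/32)
O = -29
L = -29
h = 238 (h = -17*(15 - 29) = -17*(-14) = 238)
N(-67) - h = -991/32 - 1*238 = -991/32 - 238 = -8607/32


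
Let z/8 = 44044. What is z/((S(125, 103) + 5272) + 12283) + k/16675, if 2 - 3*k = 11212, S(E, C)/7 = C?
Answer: 290358914/15237615 ≈ 19.055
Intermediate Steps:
z = 352352 (z = 8*44044 = 352352)
S(E, C) = 7*C
k = -11210/3 (k = 2/3 - 1/3*11212 = 2/3 - 11212/3 = -11210/3 ≈ -3736.7)
z/((S(125, 103) + 5272) + 12283) + k/16675 = 352352/((7*103 + 5272) + 12283) - 11210/3/16675 = 352352/((721 + 5272) + 12283) - 11210/3*1/16675 = 352352/(5993 + 12283) - 2242/10005 = 352352/18276 - 2242/10005 = 352352*(1/18276) - 2242/10005 = 88088/4569 - 2242/10005 = 290358914/15237615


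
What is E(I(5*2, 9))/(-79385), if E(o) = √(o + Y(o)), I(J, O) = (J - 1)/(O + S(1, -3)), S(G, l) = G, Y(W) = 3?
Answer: -√390/793850 ≈ -2.4877e-5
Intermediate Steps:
I(J, O) = (-1 + J)/(1 + O) (I(J, O) = (J - 1)/(O + 1) = (-1 + J)/(1 + O))
E(o) = √(3 + o) (E(o) = √(o + 3) = √(3 + o))
E(I(5*2, 9))/(-79385) = √(3 + (-1 + 5*2)/(1 + 9))/(-79385) = √(3 + (-1 + 10)/10)*(-1/79385) = √(3 + (⅒)*9)*(-1/79385) = √(3 + 9/10)*(-1/79385) = √(39/10)*(-1/79385) = (√390/10)*(-1/79385) = -√390/793850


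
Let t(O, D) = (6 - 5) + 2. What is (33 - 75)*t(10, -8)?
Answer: -126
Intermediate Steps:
t(O, D) = 3 (t(O, D) = 1 + 2 = 3)
(33 - 75)*t(10, -8) = (33 - 75)*3 = -42*3 = -126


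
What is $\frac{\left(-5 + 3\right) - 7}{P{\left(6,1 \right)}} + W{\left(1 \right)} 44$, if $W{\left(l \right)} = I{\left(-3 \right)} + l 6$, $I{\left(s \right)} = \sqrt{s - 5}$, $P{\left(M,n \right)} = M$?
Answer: $\frac{525}{2} + 88 i \sqrt{2} \approx 262.5 + 124.45 i$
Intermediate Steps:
$I{\left(s \right)} = \sqrt{-5 + s}$
$W{\left(l \right)} = 6 l + 2 i \sqrt{2}$ ($W{\left(l \right)} = \sqrt{-5 - 3} + l 6 = \sqrt{-8} + 6 l = 2 i \sqrt{2} + 6 l = 6 l + 2 i \sqrt{2}$)
$\frac{\left(-5 + 3\right) - 7}{P{\left(6,1 \right)}} + W{\left(1 \right)} 44 = \frac{\left(-5 + 3\right) - 7}{6} + \left(6 \cdot 1 + 2 i \sqrt{2}\right) 44 = \left(-2 - 7\right) \frac{1}{6} + \left(6 + 2 i \sqrt{2}\right) 44 = \left(-9\right) \frac{1}{6} + \left(264 + 88 i \sqrt{2}\right) = - \frac{3}{2} + \left(264 + 88 i \sqrt{2}\right) = \frac{525}{2} + 88 i \sqrt{2}$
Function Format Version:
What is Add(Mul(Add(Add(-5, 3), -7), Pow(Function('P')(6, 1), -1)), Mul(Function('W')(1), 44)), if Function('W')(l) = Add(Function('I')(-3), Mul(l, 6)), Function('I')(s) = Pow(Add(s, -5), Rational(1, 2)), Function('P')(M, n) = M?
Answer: Add(Rational(525, 2), Mul(88, I, Pow(2, Rational(1, 2)))) ≈ Add(262.50, Mul(124.45, I))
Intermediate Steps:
Function('I')(s) = Pow(Add(-5, s), Rational(1, 2))
Function('W')(l) = Add(Mul(6, l), Mul(2, I, Pow(2, Rational(1, 2)))) (Function('W')(l) = Add(Pow(Add(-5, -3), Rational(1, 2)), Mul(l, 6)) = Add(Pow(-8, Rational(1, 2)), Mul(6, l)) = Add(Mul(2, I, Pow(2, Rational(1, 2))), Mul(6, l)) = Add(Mul(6, l), Mul(2, I, Pow(2, Rational(1, 2)))))
Add(Mul(Add(Add(-5, 3), -7), Pow(Function('P')(6, 1), -1)), Mul(Function('W')(1), 44)) = Add(Mul(Add(Add(-5, 3), -7), Pow(6, -1)), Mul(Add(Mul(6, 1), Mul(2, I, Pow(2, Rational(1, 2)))), 44)) = Add(Mul(Add(-2, -7), Rational(1, 6)), Mul(Add(6, Mul(2, I, Pow(2, Rational(1, 2)))), 44)) = Add(Mul(-9, Rational(1, 6)), Add(264, Mul(88, I, Pow(2, Rational(1, 2))))) = Add(Rational(-3, 2), Add(264, Mul(88, I, Pow(2, Rational(1, 2))))) = Add(Rational(525, 2), Mul(88, I, Pow(2, Rational(1, 2))))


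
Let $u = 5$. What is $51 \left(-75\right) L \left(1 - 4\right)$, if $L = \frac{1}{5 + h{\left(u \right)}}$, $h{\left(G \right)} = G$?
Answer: $\frac{2295}{2} \approx 1147.5$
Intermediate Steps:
$L = \frac{1}{10}$ ($L = \frac{1}{5 + 5} = \frac{1}{10} \approx 0.1$)
$51 \left(-75\right) L \left(1 - 4\right) = 51 \left(-75\right) \frac{1 - 4}{10} = - 3825 \cdot \frac{1}{10} \left(-3\right) = \left(-3825\right) \left(- \frac{3}{10}\right) = \frac{2295}{2}$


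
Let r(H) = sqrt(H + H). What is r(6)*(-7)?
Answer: -14*sqrt(3) ≈ -24.249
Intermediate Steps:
r(H) = sqrt(2)*sqrt(H) (r(H) = sqrt(2*H) = sqrt(2)*sqrt(H))
r(6)*(-7) = (sqrt(2)*sqrt(6))*(-7) = (2*sqrt(3))*(-7) = -14*sqrt(3)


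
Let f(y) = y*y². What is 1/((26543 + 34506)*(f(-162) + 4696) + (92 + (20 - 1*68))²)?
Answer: -1/259264844832 ≈ -3.8571e-12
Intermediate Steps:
f(y) = y³
1/((26543 + 34506)*(f(-162) + 4696) + (92 + (20 - 1*68))²) = 1/((26543 + 34506)*((-162)³ + 4696) + (92 + (20 - 1*68))²) = 1/(61049*(-4251528 + 4696) + (92 + (20 - 68))²) = 1/(61049*(-4246832) + (92 - 48)²) = 1/(-259264846768 + 44²) = 1/(-259264846768 + 1936) = 1/(-259264844832) = -1/259264844832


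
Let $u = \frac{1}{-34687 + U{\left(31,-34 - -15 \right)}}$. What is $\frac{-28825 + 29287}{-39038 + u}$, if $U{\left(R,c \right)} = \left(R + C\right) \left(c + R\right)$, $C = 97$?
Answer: $- \frac{5105254}{431382913} \approx -0.011835$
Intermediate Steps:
$U{\left(R,c \right)} = \left(97 + R\right) \left(R + c\right)$ ($U{\left(R,c \right)} = \left(R + 97\right) \left(c + R\right) = \left(97 + R\right) \left(R + c\right)$)
$u = - \frac{1}{33151}$ ($u = \frac{1}{-34687 + \left(31^{2} + 97 \cdot 31 + 97 \left(-34 - -15\right) + 31 \left(-34 - -15\right)\right)} = \frac{1}{-34687 + \left(961 + 3007 + 97 \left(-34 + 15\right) + 31 \left(-34 + 15\right)\right)} = \frac{1}{-34687 + \left(961 + 3007 + 97 \left(-19\right) + 31 \left(-19\right)\right)} = \frac{1}{-34687 + \left(961 + 3007 - 1843 - 589\right)} = \frac{1}{-34687 + 1536} = \frac{1}{-33151} = - \frac{1}{33151} \approx -3.0165 \cdot 10^{-5}$)
$\frac{-28825 + 29287}{-39038 + u} = \frac{-28825 + 29287}{-39038 - \frac{1}{33151}} = \frac{462}{- \frac{1294148739}{33151}} = 462 \left(- \frac{33151}{1294148739}\right) = - \frac{5105254}{431382913}$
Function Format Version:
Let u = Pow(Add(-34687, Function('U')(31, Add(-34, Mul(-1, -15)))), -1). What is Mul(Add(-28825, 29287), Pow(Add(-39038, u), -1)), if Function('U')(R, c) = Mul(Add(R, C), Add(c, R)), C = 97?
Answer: Rational(-5105254, 431382913) ≈ -0.011835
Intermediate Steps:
Function('U')(R, c) = Mul(Add(97, R), Add(R, c)) (Function('U')(R, c) = Mul(Add(R, 97), Add(c, R)) = Mul(Add(97, R), Add(R, c)))
u = Rational(-1, 33151) (u = Pow(Add(-34687, Add(Pow(31, 2), Mul(97, 31), Mul(97, Add(-34, Mul(-1, -15))), Mul(31, Add(-34, Mul(-1, -15))))), -1) = Pow(Add(-34687, Add(961, 3007, Mul(97, Add(-34, 15)), Mul(31, Add(-34, 15)))), -1) = Pow(Add(-34687, Add(961, 3007, Mul(97, -19), Mul(31, -19))), -1) = Pow(Add(-34687, Add(961, 3007, -1843, -589)), -1) = Pow(Add(-34687, 1536), -1) = Pow(-33151, -1) = Rational(-1, 33151) ≈ -3.0165e-5)
Mul(Add(-28825, 29287), Pow(Add(-39038, u), -1)) = Mul(Add(-28825, 29287), Pow(Add(-39038, Rational(-1, 33151)), -1)) = Mul(462, Pow(Rational(-1294148739, 33151), -1)) = Mul(462, Rational(-33151, 1294148739)) = Rational(-5105254, 431382913)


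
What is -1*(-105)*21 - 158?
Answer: 2047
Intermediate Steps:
-1*(-105)*21 - 158 = 105*21 - 158 = 2205 - 158 = 2047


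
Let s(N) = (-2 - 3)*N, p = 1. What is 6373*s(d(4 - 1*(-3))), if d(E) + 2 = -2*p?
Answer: 127460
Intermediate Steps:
d(E) = -4 (d(E) = -2 - 2*1 = -2 - 2 = -4)
s(N) = -5*N
6373*s(d(4 - 1*(-3))) = 6373*(-5*(-4)) = 6373*20 = 127460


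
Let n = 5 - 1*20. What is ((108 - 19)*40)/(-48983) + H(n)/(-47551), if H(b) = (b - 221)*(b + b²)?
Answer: 322616560/332741519 ≈ 0.96957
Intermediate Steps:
n = -15 (n = 5 - 20 = -15)
H(b) = (-221 + b)*(b + b²)
((108 - 19)*40)/(-48983) + H(n)/(-47551) = ((108 - 19)*40)/(-48983) - 15*(-221 + (-15)² - 220*(-15))/(-47551) = (89*40)*(-1/48983) - 15*(-221 + 225 + 3300)*(-1/47551) = 3560*(-1/48983) - 15*3304*(-1/47551) = -3560/48983 - 49560*(-1/47551) = -3560/48983 + 7080/6793 = 322616560/332741519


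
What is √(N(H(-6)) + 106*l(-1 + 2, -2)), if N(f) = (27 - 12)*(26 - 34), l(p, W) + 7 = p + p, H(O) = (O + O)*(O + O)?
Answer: 5*I*√26 ≈ 25.495*I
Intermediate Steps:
H(O) = 4*O² (H(O) = (2*O)*(2*O) = 4*O²)
l(p, W) = -7 + 2*p (l(p, W) = -7 + (p + p) = -7 + 2*p)
N(f) = -120 (N(f) = 15*(-8) = -120)
√(N(H(-6)) + 106*l(-1 + 2, -2)) = √(-120 + 106*(-7 + 2*(-1 + 2))) = √(-120 + 106*(-7 + 2*1)) = √(-120 + 106*(-7 + 2)) = √(-120 + 106*(-5)) = √(-120 - 530) = √(-650) = 5*I*√26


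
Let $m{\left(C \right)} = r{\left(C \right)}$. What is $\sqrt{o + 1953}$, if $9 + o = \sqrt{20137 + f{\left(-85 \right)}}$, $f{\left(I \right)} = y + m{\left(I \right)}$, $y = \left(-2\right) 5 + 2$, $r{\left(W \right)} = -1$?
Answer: $2 \sqrt{486 + \sqrt{1258}} \approx 45.671$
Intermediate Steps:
$m{\left(C \right)} = -1$
$y = -8$ ($y = -10 + 2 = -8$)
$f{\left(I \right)} = -9$ ($f{\left(I \right)} = -8 - 1 = -9$)
$o = -9 + 4 \sqrt{1258}$ ($o = -9 + \sqrt{20137 - 9} = -9 + \sqrt{20128} = -9 + 4 \sqrt{1258} \approx 132.87$)
$\sqrt{o + 1953} = \sqrt{\left(-9 + 4 \sqrt{1258}\right) + 1953} = \sqrt{1944 + 4 \sqrt{1258}}$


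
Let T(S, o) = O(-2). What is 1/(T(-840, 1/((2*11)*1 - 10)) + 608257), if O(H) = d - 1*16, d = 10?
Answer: 1/608251 ≈ 1.6441e-6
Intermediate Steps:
O(H) = -6 (O(H) = 10 - 1*16 = 10 - 16 = -6)
T(S, o) = -6
1/(T(-840, 1/((2*11)*1 - 10)) + 608257) = 1/(-6 + 608257) = 1/608251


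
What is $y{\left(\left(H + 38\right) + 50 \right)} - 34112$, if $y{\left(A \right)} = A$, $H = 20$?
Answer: $-34004$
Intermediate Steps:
$y{\left(\left(H + 38\right) + 50 \right)} - 34112 = \left(\left(20 + 38\right) + 50\right) - 34112 = \left(58 + 50\right) - 34112 = 108 - 34112 = -34004$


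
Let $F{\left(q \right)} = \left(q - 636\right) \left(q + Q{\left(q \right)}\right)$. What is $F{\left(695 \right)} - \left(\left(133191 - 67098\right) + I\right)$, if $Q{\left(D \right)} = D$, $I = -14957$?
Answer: $30874$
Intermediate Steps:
$F{\left(q \right)} = 2 q \left(-636 + q\right)$ ($F{\left(q \right)} = \left(q - 636\right) \left(q + q\right) = \left(-636 + q\right) 2 q = 2 q \left(-636 + q\right)$)
$F{\left(695 \right)} - \left(\left(133191 - 67098\right) + I\right) = 2 \cdot 695 \left(-636 + 695\right) - \left(\left(133191 - 67098\right) - 14957\right) = 2 \cdot 695 \cdot 59 - \left(66093 - 14957\right) = 82010 - 51136 = 30874$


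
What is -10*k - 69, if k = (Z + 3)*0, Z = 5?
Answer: -69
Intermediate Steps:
k = 0 (k = (5 + 3)*0 = 8*0 = 0)
-10*k - 69 = -10*0 - 69 = 0 - 69 = -69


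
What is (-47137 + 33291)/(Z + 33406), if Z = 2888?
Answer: -301/789 ≈ -0.38150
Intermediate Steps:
(-47137 + 33291)/(Z + 33406) = (-47137 + 33291)/(2888 + 33406) = -13846/36294 = -13846*1/36294 = -301/789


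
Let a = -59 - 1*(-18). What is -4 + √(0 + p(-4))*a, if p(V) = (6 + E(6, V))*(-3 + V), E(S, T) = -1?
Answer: -4 - 41*I*√35 ≈ -4.0 - 242.56*I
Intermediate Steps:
a = -41 (a = -59 + 18 = -41)
p(V) = -15 + 5*V (p(V) = (6 - 1)*(-3 + V) = 5*(-3 + V) = -15 + 5*V)
-4 + √(0 + p(-4))*a = -4 + √(0 + (-15 + 5*(-4)))*(-41) = -4 + √(0 + (-15 - 20))*(-41) = -4 + √(0 - 35)*(-41) = -4 + √(-35)*(-41) = -4 + (I*√35)*(-41) = -4 - 41*I*√35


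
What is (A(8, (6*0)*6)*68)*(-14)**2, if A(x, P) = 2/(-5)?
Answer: -26656/5 ≈ -5331.2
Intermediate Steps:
A(x, P) = -2/5 (A(x, P) = 2*(-1/5) = -2/5)
(A(8, (6*0)*6)*68)*(-14)**2 = -2/5*68*(-14)**2 = -136/5*196 = -26656/5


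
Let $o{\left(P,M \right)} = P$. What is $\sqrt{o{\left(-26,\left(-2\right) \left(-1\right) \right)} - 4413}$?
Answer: $i \sqrt{4439} \approx 66.626 i$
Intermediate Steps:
$\sqrt{o{\left(-26,\left(-2\right) \left(-1\right) \right)} - 4413} = \sqrt{-26 - 4413} = \sqrt{-4439} = i \sqrt{4439}$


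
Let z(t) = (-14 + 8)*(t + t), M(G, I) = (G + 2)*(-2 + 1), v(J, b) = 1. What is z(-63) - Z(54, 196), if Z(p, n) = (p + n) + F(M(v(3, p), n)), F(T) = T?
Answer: 509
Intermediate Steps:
M(G, I) = -2 - G (M(G, I) = (2 + G)*(-1) = -2 - G)
Z(p, n) = -3 + n + p (Z(p, n) = (p + n) + (-2 - 1*1) = (n + p) + (-2 - 1) = (n + p) - 3 = -3 + n + p)
z(t) = -12*t
z(-63) - Z(54, 196) = -12*(-63) - (-3 + 196 + 54) = 756 - 1*247 = 756 - 247 = 509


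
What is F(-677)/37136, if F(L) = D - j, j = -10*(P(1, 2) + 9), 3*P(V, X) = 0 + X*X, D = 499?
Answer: 1807/111408 ≈ 0.016220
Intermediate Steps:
P(V, X) = X²/3 (P(V, X) = (0 + X*X)/3 = (0 + X²)/3 = X²/3)
j = -310/3 (j = -10*((⅓)*2² + 9) = -10*((⅓)*4 + 9) = -10*(4/3 + 9) = -10*31/3 = -310/3 ≈ -103.33)
F(L) = 1807/3 (F(L) = 499 - 1*(-310/3) = 499 + 310/3 = 1807/3)
F(-677)/37136 = (1807/3)/37136 = (1807/3)*(1/37136) = 1807/111408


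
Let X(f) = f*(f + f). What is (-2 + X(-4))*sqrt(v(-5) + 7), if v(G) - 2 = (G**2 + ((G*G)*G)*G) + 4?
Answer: 30*sqrt(663) ≈ 772.46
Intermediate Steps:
X(f) = 2*f**2 (X(f) = f*(2*f) = 2*f**2)
v(G) = 6 + G**2 + G**4 (v(G) = 2 + ((G**2 + ((G*G)*G)*G) + 4) = 2 + ((G**2 + (G**2*G)*G) + 4) = 2 + ((G**2 + G**3*G) + 4) = 2 + ((G**2 + G**4) + 4) = 2 + (4 + G**2 + G**4) = 6 + G**2 + G**4)
(-2 + X(-4))*sqrt(v(-5) + 7) = (-2 + 2*(-4)**2)*sqrt((6 + (-5)**2 + (-5)**4) + 7) = (-2 + 2*16)*sqrt((6 + 25 + 625) + 7) = (-2 + 32)*sqrt(656 + 7) = 30*sqrt(663)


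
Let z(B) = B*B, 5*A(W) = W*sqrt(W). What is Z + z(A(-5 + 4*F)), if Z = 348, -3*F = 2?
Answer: 222733/675 ≈ 329.97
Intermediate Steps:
F = -2/3 (F = -1/3*2 = -2/3 ≈ -0.66667)
A(W) = W**(3/2)/5 (A(W) = (W*sqrt(W))/5 = W**(3/2)/5)
z(B) = B**2
Z + z(A(-5 + 4*F)) = 348 + ((-5 + 4*(-2/3))**(3/2)/5)**2 = 348 + ((-5 - 8/3)**(3/2)/5)**2 = 348 + ((-23/3)**(3/2)/5)**2 = 348 + ((-23*I*sqrt(69)/9)/5)**2 = 348 + (-23*I*sqrt(69)/45)**2 = 348 - 12167/675 = 222733/675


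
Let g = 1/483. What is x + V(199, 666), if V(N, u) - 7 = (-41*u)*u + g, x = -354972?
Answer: -8955187562/483 ≈ -1.8541e+7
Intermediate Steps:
g = 1/483 ≈ 0.0020704
V(N, u) = 3382/483 - 41*u**2 (V(N, u) = 7 + ((-41*u)*u + 1/483) = 7 + (-41*u**2 + 1/483) = 7 + (1/483 - 41*u**2) = 3382/483 - 41*u**2)
x + V(199, 666) = -354972 + (3382/483 - 41*666**2) = -354972 + (3382/483 - 41*443556) = -354972 + (3382/483 - 18185796) = -354972 - 8783736086/483 = -8955187562/483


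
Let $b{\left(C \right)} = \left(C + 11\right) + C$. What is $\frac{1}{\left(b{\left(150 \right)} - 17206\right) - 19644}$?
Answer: $- \frac{1}{36539} \approx -2.7368 \cdot 10^{-5}$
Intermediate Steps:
$b{\left(C \right)} = 11 + 2 C$ ($b{\left(C \right)} = \left(11 + C\right) + C = 11 + 2 C$)
$\frac{1}{\left(b{\left(150 \right)} - 17206\right) - 19644} = \frac{1}{\left(\left(11 + 2 \cdot 150\right) - 17206\right) - 19644} = \frac{1}{\left(\left(11 + 300\right) - 17206\right) - 19644} = \frac{1}{\left(311 - 17206\right) - 19644} = \frac{1}{-16895 - 19644} = \frac{1}{-36539} = - \frac{1}{36539}$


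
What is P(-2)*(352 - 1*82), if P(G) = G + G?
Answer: -1080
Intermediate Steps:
P(G) = 2*G
P(-2)*(352 - 1*82) = (2*(-2))*(352 - 1*82) = -4*(352 - 82) = -4*270 = -1080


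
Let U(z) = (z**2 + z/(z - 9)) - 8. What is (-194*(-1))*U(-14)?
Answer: 841572/23 ≈ 36590.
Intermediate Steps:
U(z) = -8 + z**2 + z/(-9 + z) (U(z) = (z**2 + z/(-9 + z)) - 8 = -8 + z**2 + z/(-9 + z))
(-194*(-1))*U(-14) = (-194*(-1))*((72 + (-14)**3 - 9*(-14)**2 - 7*(-14))/(-9 - 14)) = 194*((72 - 2744 - 9*196 + 98)/(-23)) = 194*(-(72 - 2744 - 1764 + 98)/23) = 194*(-1/23*(-4338)) = 194*(4338/23) = 841572/23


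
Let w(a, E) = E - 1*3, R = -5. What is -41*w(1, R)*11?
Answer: 3608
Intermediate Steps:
w(a, E) = -3 + E (w(a, E) = E - 3 = -3 + E)
-41*w(1, R)*11 = -41*(-3 - 5)*11 = -41*(-8)*11 = 328*11 = 3608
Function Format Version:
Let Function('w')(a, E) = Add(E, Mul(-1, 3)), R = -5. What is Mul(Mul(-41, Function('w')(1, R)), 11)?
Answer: 3608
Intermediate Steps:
Function('w')(a, E) = Add(-3, E) (Function('w')(a, E) = Add(E, -3) = Add(-3, E))
Mul(Mul(-41, Function('w')(1, R)), 11) = Mul(Mul(-41, Add(-3, -5)), 11) = Mul(Mul(-41, -8), 11) = Mul(328, 11) = 3608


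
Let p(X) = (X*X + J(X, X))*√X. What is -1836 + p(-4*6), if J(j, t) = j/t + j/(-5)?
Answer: -1836 + 5818*I*√6/5 ≈ -1836.0 + 2850.2*I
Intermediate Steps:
J(j, t) = -j/5 + j/t (J(j, t) = j/t + j*(-⅕) = j/t - j/5 = -j/5 + j/t)
p(X) = √X*(1 + X² - X/5) (p(X) = (X*X + (-X/5 + X/X))*√X = (X² + (-X/5 + 1))*√X = (X² + (1 - X/5))*√X = (1 + X² - X/5)*√X = √X*(1 + X² - X/5))
-1836 + p(-4*6) = -1836 + √(-4*6)*(1 + (-4*6)² - (-4)*6/5) = -1836 + √(-24)*(1 + (-24)² - ⅕*(-24)) = -1836 + (2*I*√6)*(1 + 576 + 24/5) = -1836 + (2*I*√6)*(2909/5) = -1836 + 5818*I*√6/5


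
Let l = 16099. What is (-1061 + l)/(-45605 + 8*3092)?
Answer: -15038/20869 ≈ -0.72059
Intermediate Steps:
(-1061 + l)/(-45605 + 8*3092) = (-1061 + 16099)/(-45605 + 8*3092) = 15038/(-45605 + 24736) = 15038/(-20869) = 15038*(-1/20869) = -15038/20869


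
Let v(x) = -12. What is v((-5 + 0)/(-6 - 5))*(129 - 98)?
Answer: -372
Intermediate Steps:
v((-5 + 0)/(-6 - 5))*(129 - 98) = -12*(129 - 98) = -12*31 = -372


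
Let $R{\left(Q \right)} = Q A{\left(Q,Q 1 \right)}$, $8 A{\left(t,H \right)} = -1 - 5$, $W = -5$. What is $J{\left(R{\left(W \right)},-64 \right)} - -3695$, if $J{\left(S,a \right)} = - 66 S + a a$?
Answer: $\frac{15087}{2} \approx 7543.5$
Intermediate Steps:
$A{\left(t,H \right)} = - \frac{3}{4}$ ($A{\left(t,H \right)} = \frac{-1 - 5}{8} = \frac{1}{8} \left(-6\right) = - \frac{3}{4}$)
$R{\left(Q \right)} = - \frac{3 Q}{4}$ ($R{\left(Q \right)} = Q \left(- \frac{3}{4}\right) = - \frac{3 Q}{4}$)
$J{\left(S,a \right)} = a^{2} - 66 S$ ($J{\left(S,a \right)} = - 66 S + a^{2} = a^{2} - 66 S$)
$J{\left(R{\left(W \right)},-64 \right)} - -3695 = \left(\left(-64\right)^{2} - 66 \left(\left(- \frac{3}{4}\right) \left(-5\right)\right)\right) - -3695 = \left(4096 - \frac{495}{2}\right) + 3695 = \frac{7697}{2} + 3695 = \frac{15087}{2}$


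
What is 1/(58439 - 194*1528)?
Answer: -1/237993 ≈ -4.2018e-6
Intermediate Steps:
1/(58439 - 194*1528) = 1/(58439 - 296432) = 1/(-237993) = -1/237993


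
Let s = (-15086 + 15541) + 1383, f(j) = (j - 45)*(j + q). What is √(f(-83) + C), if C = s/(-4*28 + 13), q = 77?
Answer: √816134/33 ≈ 27.376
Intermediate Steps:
f(j) = (-45 + j)*(77 + j) (f(j) = (j - 45)*(j + 77) = (-45 + j)*(77 + j))
s = 1838 (s = 455 + 1383 = 1838)
C = -1838/99 (C = 1838/(-4*28 + 13) = 1838/(-112 + 13) = 1838/(-99) = 1838*(-1/99) = -1838/99 ≈ -18.566)
√(f(-83) + C) = √((-3465 + (-83)² + 32*(-83)) - 1838/99) = √((-3465 + 6889 - 2656) - 1838/99) = √(768 - 1838/99) = √(74194/99) = √816134/33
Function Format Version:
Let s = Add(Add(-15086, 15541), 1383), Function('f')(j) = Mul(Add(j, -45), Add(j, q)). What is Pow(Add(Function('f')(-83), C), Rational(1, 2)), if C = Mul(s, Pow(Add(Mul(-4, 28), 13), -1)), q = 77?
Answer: Mul(Rational(1, 33), Pow(816134, Rational(1, 2))) ≈ 27.376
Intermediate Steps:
Function('f')(j) = Mul(Add(-45, j), Add(77, j)) (Function('f')(j) = Mul(Add(j, -45), Add(j, 77)) = Mul(Add(-45, j), Add(77, j)))
s = 1838 (s = Add(455, 1383) = 1838)
C = Rational(-1838, 99) (C = Mul(1838, Pow(Add(Mul(-4, 28), 13), -1)) = Mul(1838, Pow(Add(-112, 13), -1)) = Mul(1838, Pow(-99, -1)) = Mul(1838, Rational(-1, 99)) = Rational(-1838, 99) ≈ -18.566)
Pow(Add(Function('f')(-83), C), Rational(1, 2)) = Pow(Add(Add(-3465, Pow(-83, 2), Mul(32, -83)), Rational(-1838, 99)), Rational(1, 2)) = Pow(Add(Add(-3465, 6889, -2656), Rational(-1838, 99)), Rational(1, 2)) = Pow(Add(768, Rational(-1838, 99)), Rational(1, 2)) = Pow(Rational(74194, 99), Rational(1, 2)) = Mul(Rational(1, 33), Pow(816134, Rational(1, 2)))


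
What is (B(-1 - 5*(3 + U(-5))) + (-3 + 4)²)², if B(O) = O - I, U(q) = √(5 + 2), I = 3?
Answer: 499 + 180*√7 ≈ 975.24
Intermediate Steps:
U(q) = √7
B(O) = -3 + O (B(O) = O - 1*3 = O - 3 = -3 + O)
(B(-1 - 5*(3 + U(-5))) + (-3 + 4)²)² = ((-3 + (-1 - 5*(3 + √7))) + (-3 + 4)²)² = ((-3 + (-1 + (-15 - 5*√7))) + 1²)² = ((-3 + (-16 - 5*√7)) + 1)² = ((-19 - 5*√7) + 1)² = (-18 - 5*√7)²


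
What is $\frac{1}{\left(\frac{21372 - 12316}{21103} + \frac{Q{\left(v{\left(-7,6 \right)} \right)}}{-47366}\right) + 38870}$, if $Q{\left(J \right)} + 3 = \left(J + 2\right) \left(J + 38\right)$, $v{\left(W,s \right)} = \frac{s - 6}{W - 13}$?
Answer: $\frac{999564698}{38853507217237} \approx 2.5727 \cdot 10^{-5}$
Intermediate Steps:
$v{\left(W,s \right)} = \frac{-6 + s}{-13 + W}$
$Q{\left(J \right)} = -3 + \left(2 + J\right) \left(38 + J\right)$ ($Q{\left(J \right)} = -3 + \left(J + 2\right) \left(J + 38\right) = -3 + \left(2 + J\right) \left(38 + J\right)$)
$\frac{1}{\left(\frac{21372 - 12316}{21103} + \frac{Q{\left(v{\left(-7,6 \right)} \right)}}{-47366}\right) + 38870} = \frac{1}{\left(\frac{21372 - 12316}{21103} + \frac{73 + \left(\frac{-6 + 6}{-13 - 7}\right)^{2} + 40 \frac{-6 + 6}{-13 - 7}}{-47366}\right) + 38870} = \frac{1}{\left(9056 \cdot \frac{1}{21103} + \left(73 + \left(\frac{1}{-20} \cdot 0\right)^{2} + 40 \frac{1}{-20} \cdot 0\right) \left(- \frac{1}{47366}\right)\right) + 38870} = \frac{1}{\left(\frac{9056}{21103} + \left(73 + \left(\left(- \frac{1}{20}\right) 0\right)^{2} + 40 \left(\left(- \frac{1}{20}\right) 0\right)\right) \left(- \frac{1}{47366}\right)\right) + 38870} = \frac{1}{\left(\frac{9056}{21103} + \left(73 + 0^{2} + 40 \cdot 0\right) \left(- \frac{1}{47366}\right)\right) + 38870} = \frac{1}{\left(\frac{9056}{21103} + \left(73 + 0 + 0\right) \left(- \frac{1}{47366}\right)\right) + 38870} = \frac{1}{\left(\frac{9056}{21103} + 73 \left(- \frac{1}{47366}\right)\right) + 38870} = \frac{1}{\left(\frac{9056}{21103} - \frac{73}{47366}\right) + 38870} = \frac{1}{\frac{427405977}{999564698} + 38870} = \frac{1}{\frac{38853507217237}{999564698}} = \frac{999564698}{38853507217237}$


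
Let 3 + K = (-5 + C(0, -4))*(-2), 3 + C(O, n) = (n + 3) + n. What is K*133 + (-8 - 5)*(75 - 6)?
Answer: 2162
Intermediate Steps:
C(O, n) = 2*n (C(O, n) = -3 + ((n + 3) + n) = -3 + ((3 + n) + n) = -3 + (3 + 2*n) = 2*n)
K = 23 (K = -3 + (-5 + 2*(-4))*(-2) = -3 + (-5 - 8)*(-2) = -3 - 13*(-2) = -3 + 26 = 23)
K*133 + (-8 - 5)*(75 - 6) = 23*133 + (-8 - 5)*(75 - 6) = 3059 - 13*69 = 3059 - 897 = 2162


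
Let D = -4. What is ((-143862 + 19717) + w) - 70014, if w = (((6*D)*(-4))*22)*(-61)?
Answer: -322991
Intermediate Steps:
w = -128832 (w = (((6*(-4))*(-4))*22)*(-61) = (-24*(-4)*22)*(-61) = (96*22)*(-61) = 2112*(-61) = -128832)
((-143862 + 19717) + w) - 70014 = ((-143862 + 19717) - 128832) - 70014 = (-124145 - 128832) - 70014 = -252977 - 70014 = -322991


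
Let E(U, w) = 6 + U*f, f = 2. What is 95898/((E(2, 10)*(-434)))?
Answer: -47949/2170 ≈ -22.096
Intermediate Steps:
E(U, w) = 6 + 2*U (E(U, w) = 6 + U*2 = 6 + 2*U)
95898/((E(2, 10)*(-434))) = 95898/(((6 + 2*2)*(-434))) = 95898/(((6 + 4)*(-434))) = 95898/((10*(-434))) = 95898/(-4340) = 95898*(-1/4340) = -47949/2170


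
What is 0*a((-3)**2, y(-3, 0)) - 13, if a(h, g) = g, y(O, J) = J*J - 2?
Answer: -13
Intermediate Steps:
y(O, J) = -2 + J**2 (y(O, J) = J**2 - 2 = -2 + J**2)
0*a((-3)**2, y(-3, 0)) - 13 = 0*(-2 + 0**2) - 13 = 0*(-2 + 0) - 13 = 0*(-2) - 13 = 0 - 13 = -13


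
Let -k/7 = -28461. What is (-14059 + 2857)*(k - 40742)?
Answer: -1775348970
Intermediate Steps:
k = 199227 (k = -7*(-28461) = 199227)
(-14059 + 2857)*(k - 40742) = (-14059 + 2857)*(199227 - 40742) = -11202*158485 = -1775348970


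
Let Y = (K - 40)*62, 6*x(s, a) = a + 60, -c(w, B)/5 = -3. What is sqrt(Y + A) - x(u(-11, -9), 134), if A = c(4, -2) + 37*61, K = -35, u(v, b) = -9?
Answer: -97/3 + I*sqrt(2378) ≈ -32.333 + 48.765*I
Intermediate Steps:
c(w, B) = 15 (c(w, B) = -5*(-3) = 15)
x(s, a) = 10 + a/6 (x(s, a) = (a + 60)/6 = (60 + a)/6 = 10 + a/6)
Y = -4650 (Y = (-35 - 40)*62 = -75*62 = -4650)
A = 2272 (A = 15 + 37*61 = 15 + 2257 = 2272)
sqrt(Y + A) - x(u(-11, -9), 134) = sqrt(-4650 + 2272) - (10 + (1/6)*134) = sqrt(-2378) - (10 + 67/3) = I*sqrt(2378) - 1*97/3 = I*sqrt(2378) - 97/3 = -97/3 + I*sqrt(2378)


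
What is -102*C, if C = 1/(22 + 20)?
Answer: -17/7 ≈ -2.4286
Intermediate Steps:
C = 1/42 ≈ 0.023810
-102*C = -102*1/42 = -17/7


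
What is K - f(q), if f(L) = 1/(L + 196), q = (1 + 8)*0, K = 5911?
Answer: 1158555/196 ≈ 5911.0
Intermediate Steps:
q = 0 (q = 9*0 = 0)
f(L) = 1/(196 + L)
K - f(q) = 5911 - 1/(196 + 0) = 5911 - 1/196 = 1158555/196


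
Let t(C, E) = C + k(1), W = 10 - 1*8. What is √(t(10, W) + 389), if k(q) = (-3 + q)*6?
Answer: 3*√43 ≈ 19.672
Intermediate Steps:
W = 2 (W = 10 - 8 = 2)
k(q) = -18 + 6*q
t(C, E) = -12 + C (t(C, E) = C + (-18 + 6*1) = C + (-18 + 6) = C - 12 = -12 + C)
√(t(10, W) + 389) = √((-12 + 10) + 389) = √(-2 + 389) = √387 = 3*√43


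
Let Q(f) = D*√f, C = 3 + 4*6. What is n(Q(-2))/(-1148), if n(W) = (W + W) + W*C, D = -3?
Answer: 87*I*√2/1148 ≈ 0.10717*I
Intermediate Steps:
C = 27 (C = 3 + 24 = 27)
Q(f) = -3*√f
n(W) = 29*W (n(W) = (W + W) + W*27 = 2*W + 27*W = 29*W)
n(Q(-2))/(-1148) = (29*(-3*I*√2))/(-1148) = (29*(-3*I*√2))*(-1/1148) = -87*I*√2*(-1/1148) = 87*I*√2/1148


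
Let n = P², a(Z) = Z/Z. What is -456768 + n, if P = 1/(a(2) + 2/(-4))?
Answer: -456764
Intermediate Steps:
a(Z) = 1
P = 2 (P = 1/(1 + 2/(-4)) = 1/(1 + 2*(-¼)) = 1/(1 - ½) = 1/(½) = 2)
n = 4 (n = 2² = 4)
-456768 + n = -456768 + 4 = -456764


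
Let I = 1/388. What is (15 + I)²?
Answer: 33884041/150544 ≈ 225.08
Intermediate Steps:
I = 1/388 ≈ 0.0025773
(15 + I)² = (15 + 1/388)² = (5821/388)² = 33884041/150544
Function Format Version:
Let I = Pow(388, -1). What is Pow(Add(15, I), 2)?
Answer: Rational(33884041, 150544) ≈ 225.08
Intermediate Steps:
I = Rational(1, 388) ≈ 0.0025773
Pow(Add(15, I), 2) = Pow(Add(15, Rational(1, 388)), 2) = Pow(Rational(5821, 388), 2) = Rational(33884041, 150544)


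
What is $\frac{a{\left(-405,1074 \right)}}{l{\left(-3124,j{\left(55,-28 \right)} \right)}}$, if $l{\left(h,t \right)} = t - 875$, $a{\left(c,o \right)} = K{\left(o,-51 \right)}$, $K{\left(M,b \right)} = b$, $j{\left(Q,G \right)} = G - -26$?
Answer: $\frac{51}{877} \approx 0.058153$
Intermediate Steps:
$j{\left(Q,G \right)} = 26 + G$ ($j{\left(Q,G \right)} = G + 26 = 26 + G$)
$a{\left(c,o \right)} = -51$
$l{\left(h,t \right)} = -875 + t$ ($l{\left(h,t \right)} = t - 875 = -875 + t$)
$\frac{a{\left(-405,1074 \right)}}{l{\left(-3124,j{\left(55,-28 \right)} \right)}} = - \frac{51}{-875 + \left(26 - 28\right)} = - \frac{51}{-875 - 2} = - \frac{51}{-877} = \left(-51\right) \left(- \frac{1}{877}\right) = \frac{51}{877}$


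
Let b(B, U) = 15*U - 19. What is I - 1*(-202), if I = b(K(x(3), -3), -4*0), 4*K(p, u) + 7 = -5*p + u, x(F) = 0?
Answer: 183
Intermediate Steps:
K(p, u) = -7/4 - 5*p/4 + u/4 (K(p, u) = -7/4 + (-5*p + u)/4 = -7/4 + (u - 5*p)/4 = -7/4 + (-5*p/4 + u/4) = -7/4 - 5*p/4 + u/4)
b(B, U) = -19 + 15*U
I = -19 (I = -19 + 15*(-4*0) = -19 + 15*0 = -19 + 0 = -19)
I - 1*(-202) = -19 - 1*(-202) = -19 + 202 = 183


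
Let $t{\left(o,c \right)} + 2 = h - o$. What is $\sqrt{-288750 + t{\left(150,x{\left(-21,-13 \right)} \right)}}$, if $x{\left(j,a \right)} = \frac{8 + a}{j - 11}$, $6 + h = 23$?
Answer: $i \sqrt{288885} \approx 537.48 i$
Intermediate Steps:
$h = 17$ ($h = -6 + 23 = 17$)
$x{\left(j,a \right)} = \frac{8 + a}{-11 + j}$
$t{\left(o,c \right)} = 15 - o$ ($t{\left(o,c \right)} = -2 - \left(-17 + o\right) = 15 - o$)
$\sqrt{-288750 + t{\left(150,x{\left(-21,-13 \right)} \right)}} = \sqrt{-288750 + \left(15 - 150\right)} = \sqrt{-288750 - 135} = \sqrt{-288885} = i \sqrt{288885}$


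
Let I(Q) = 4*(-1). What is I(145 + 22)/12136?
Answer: -1/3034 ≈ -0.00032960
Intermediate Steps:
I(Q) = -4
I(145 + 22)/12136 = -4/12136 = -4*1/12136 = -1/3034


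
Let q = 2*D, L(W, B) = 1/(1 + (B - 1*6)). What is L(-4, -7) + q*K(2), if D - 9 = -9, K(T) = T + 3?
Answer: -1/12 ≈ -0.083333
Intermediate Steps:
K(T) = 3 + T
L(W, B) = 1/(-5 + B) (L(W, B) = 1/(1 + (B - 6)) = 1/(1 + (-6 + B)) = 1/(-5 + B))
D = 0 (D = 9 - 9 = 0)
q = 0 (q = 2*0 = 0)
L(-4, -7) + q*K(2) = 1/(-5 - 7) + 0*(3 + 2) = 1/(-12) + 0*5 = -1/12 + 0 = -1/12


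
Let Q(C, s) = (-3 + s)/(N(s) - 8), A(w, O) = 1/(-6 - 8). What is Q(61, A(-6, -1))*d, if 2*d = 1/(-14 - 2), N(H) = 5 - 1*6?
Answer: -43/4032 ≈ -0.010665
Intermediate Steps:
A(w, O) = -1/14 (A(w, O) = 1/(-14) = -1/14)
N(H) = -1 (N(H) = 5 - 6 = -1)
Q(C, s) = ⅓ - s/9 (Q(C, s) = (-3 + s)/(-1 - 8) = (-3 + s)/(-9) = (-3 + s)*(-⅑) = ⅓ - s/9)
d = -1/32 (d = 1/(2*(-14 - 2)) = (½)/(-16) = (½)*(-1/16) = -1/32 ≈ -0.031250)
Q(61, A(-6, -1))*d = (⅓ - ⅑*(-1/14))*(-1/32) = (⅓ + 1/126)*(-1/32) = (43/126)*(-1/32) = -43/4032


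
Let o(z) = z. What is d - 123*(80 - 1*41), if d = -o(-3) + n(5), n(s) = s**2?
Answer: -4769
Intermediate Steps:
d = 28 (d = -1*(-3) + 5**2 = 3 + 25 = 28)
d - 123*(80 - 1*41) = 28 - 123*(80 - 1*41) = 28 - 123*(80 - 41) = 28 - 123*39 = 28 - 4797 = -4769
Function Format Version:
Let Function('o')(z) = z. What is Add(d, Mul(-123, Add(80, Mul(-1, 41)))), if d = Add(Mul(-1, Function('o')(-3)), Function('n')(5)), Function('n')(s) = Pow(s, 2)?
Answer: -4769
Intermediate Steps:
d = 28 (d = Add(Mul(-1, -3), Pow(5, 2)) = Add(3, 25) = 28)
Add(d, Mul(-123, Add(80, Mul(-1, 41)))) = Add(28, Mul(-123, Add(80, Mul(-1, 41)))) = Add(28, Mul(-123, Add(80, -41))) = Add(28, Mul(-123, 39)) = Add(28, -4797) = -4769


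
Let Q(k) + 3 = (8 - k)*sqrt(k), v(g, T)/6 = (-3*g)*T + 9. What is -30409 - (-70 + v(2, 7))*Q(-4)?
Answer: -31213 + 6432*I ≈ -31213.0 + 6432.0*I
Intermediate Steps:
v(g, T) = 54 - 18*T*g (v(g, T) = 6*((-3*g)*T + 9) = 6*(-3*T*g + 9) = 6*(9 - 3*T*g) = 54 - 18*T*g)
Q(k) = -3 + sqrt(k)*(8 - k) (Q(k) = -3 + (8 - k)*sqrt(k) = -3 + sqrt(k)*(8 - k))
-30409 - (-70 + v(2, 7))*Q(-4) = -30409 - (-70 + (54 - 18*7*2))*(-3 - (-4)**(3/2) + 8*sqrt(-4)) = -30409 - (-70 + (54 - 252))*(-3 - (-8)*I + 8*(2*I)) = -30409 - (-70 - 198)*(-3 + 8*I + 16*I) = -30409 - (-268)*(-3 + 24*I) = -30409 - (804 - 6432*I) = -30409 + (-804 + 6432*I) = -31213 + 6432*I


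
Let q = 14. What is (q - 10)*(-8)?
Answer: -32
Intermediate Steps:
(q - 10)*(-8) = (14 - 10)*(-8) = 4*(-8) = -32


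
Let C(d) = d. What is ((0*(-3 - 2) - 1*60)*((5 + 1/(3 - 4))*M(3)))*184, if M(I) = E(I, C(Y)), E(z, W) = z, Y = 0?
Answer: -132480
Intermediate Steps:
M(I) = I
((0*(-3 - 2) - 1*60)*((5 + 1/(3 - 4))*M(3)))*184 = ((0*(-3 - 2) - 1*60)*((5 + 1/(3 - 4))*3))*184 = ((0*(-5) - 60)*((5 + 1/(-1))*3))*184 = ((0 - 60)*((5 - 1)*3))*184 = -240*3*184 = -60*12*184 = -720*184 = -132480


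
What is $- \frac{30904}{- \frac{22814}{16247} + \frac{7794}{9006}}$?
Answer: $\frac{68513457208}{1194451} \approx 57360.0$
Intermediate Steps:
$- \frac{30904}{- \frac{22814}{16247} + \frac{7794}{9006}} = - \frac{30904}{\left(-22814\right) \frac{1}{16247} + 7794 \cdot \frac{1}{9006}} = - \frac{30904}{- \frac{2074}{1477} + \frac{1299}{1501}} = - \frac{30904}{- \frac{1194451}{2216977}} = \left(-30904\right) \left(- \frac{2216977}{1194451}\right) = \frac{68513457208}{1194451}$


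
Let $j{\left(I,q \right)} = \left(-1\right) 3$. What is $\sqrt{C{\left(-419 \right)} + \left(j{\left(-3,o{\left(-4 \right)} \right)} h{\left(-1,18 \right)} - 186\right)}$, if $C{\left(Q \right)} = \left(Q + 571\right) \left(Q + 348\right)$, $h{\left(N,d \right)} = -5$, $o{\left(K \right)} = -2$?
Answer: $i \sqrt{10963} \approx 104.7 i$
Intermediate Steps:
$j{\left(I,q \right)} = -3$
$C{\left(Q \right)} = \left(348 + Q\right) \left(571 + Q\right)$ ($C{\left(Q \right)} = \left(571 + Q\right) \left(348 + Q\right) = \left(348 + Q\right) \left(571 + Q\right)$)
$\sqrt{C{\left(-419 \right)} + \left(j{\left(-3,o{\left(-4 \right)} \right)} h{\left(-1,18 \right)} - 186\right)} = \sqrt{\left(198708 + \left(-419\right)^{2} + 919 \left(-419\right)\right) - 171} = \sqrt{\left(198708 + 175561 - 385061\right) + \left(15 - 186\right)} = \sqrt{-10792 - 171} = \sqrt{-10963} = i \sqrt{10963}$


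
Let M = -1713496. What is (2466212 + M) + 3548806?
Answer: 4301522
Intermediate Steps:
(2466212 + M) + 3548806 = (2466212 - 1713496) + 3548806 = 752716 + 3548806 = 4301522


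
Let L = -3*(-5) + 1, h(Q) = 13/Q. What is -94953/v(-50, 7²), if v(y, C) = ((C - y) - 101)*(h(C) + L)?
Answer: 4652697/1594 ≈ 2918.9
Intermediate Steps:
L = 16 (L = 15 + 1 = 16)
v(y, C) = (16 + 13/C)*(-101 + C - y) (v(y, C) = ((C - y) - 101)*(13/C + 16) = (-101 + C - y)*(16 + 13/C) = (16 + 13/C)*(-101 + C - y))
-94953/v(-50, 7²) = -94953*49/(-1313 - 13*(-50) + 7²*(-1603 - 16*(-50) + 16*7²)) = -94953*49/(-1313 + 650 + 49*(-1603 + 800 + 16*49)) = -94953*49/(-1313 + 650 + 49*(-1603 + 800 + 784)) = -94953*49/(-1313 + 650 + 49*(-19)) = -94953*49/(-1313 + 650 - 931) = -94953/((1/49)*(-1594)) = -94953/(-1594/49) = -94953*(-49/1594) = 4652697/1594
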